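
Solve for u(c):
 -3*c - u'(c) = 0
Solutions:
 u(c) = C1 - 3*c^2/2


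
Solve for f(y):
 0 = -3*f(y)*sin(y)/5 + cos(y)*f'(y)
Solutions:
 f(y) = C1/cos(y)^(3/5)


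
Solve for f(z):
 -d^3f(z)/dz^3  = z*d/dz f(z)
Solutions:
 f(z) = C1 + Integral(C2*airyai(-z) + C3*airybi(-z), z)


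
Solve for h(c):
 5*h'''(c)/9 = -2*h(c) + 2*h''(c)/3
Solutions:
 h(c) = C1*exp(c*(4/(15*sqrt(209) + 217)^(1/3) + 4 + (15*sqrt(209) + 217)^(1/3))/10)*sin(sqrt(3)*c*(-(15*sqrt(209) + 217)^(1/3) + 4/(15*sqrt(209) + 217)^(1/3))/10) + C2*exp(c*(4/(15*sqrt(209) + 217)^(1/3) + 4 + (15*sqrt(209) + 217)^(1/3))/10)*cos(sqrt(3)*c*(-(15*sqrt(209) + 217)^(1/3) + 4/(15*sqrt(209) + 217)^(1/3))/10) + C3*exp(c*(-(15*sqrt(209) + 217)^(1/3) - 4/(15*sqrt(209) + 217)^(1/3) + 2)/5)


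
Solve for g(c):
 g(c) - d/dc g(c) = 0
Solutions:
 g(c) = C1*exp(c)


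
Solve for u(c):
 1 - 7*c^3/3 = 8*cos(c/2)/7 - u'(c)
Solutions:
 u(c) = C1 + 7*c^4/12 - c + 16*sin(c/2)/7


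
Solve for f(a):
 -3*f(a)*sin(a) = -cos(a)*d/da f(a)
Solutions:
 f(a) = C1/cos(a)^3


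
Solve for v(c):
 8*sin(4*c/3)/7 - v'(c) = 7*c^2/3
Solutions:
 v(c) = C1 - 7*c^3/9 - 6*cos(4*c/3)/7


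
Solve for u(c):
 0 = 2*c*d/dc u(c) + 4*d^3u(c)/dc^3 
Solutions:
 u(c) = C1 + Integral(C2*airyai(-2^(2/3)*c/2) + C3*airybi(-2^(2/3)*c/2), c)


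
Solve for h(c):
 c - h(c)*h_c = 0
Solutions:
 h(c) = -sqrt(C1 + c^2)
 h(c) = sqrt(C1 + c^2)


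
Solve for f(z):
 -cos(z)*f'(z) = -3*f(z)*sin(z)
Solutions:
 f(z) = C1/cos(z)^3


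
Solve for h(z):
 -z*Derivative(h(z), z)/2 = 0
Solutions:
 h(z) = C1


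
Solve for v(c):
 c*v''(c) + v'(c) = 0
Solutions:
 v(c) = C1 + C2*log(c)


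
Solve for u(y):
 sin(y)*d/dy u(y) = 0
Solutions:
 u(y) = C1


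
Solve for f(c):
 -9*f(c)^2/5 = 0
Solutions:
 f(c) = 0


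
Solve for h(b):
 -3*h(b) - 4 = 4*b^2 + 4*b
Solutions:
 h(b) = -4*b^2/3 - 4*b/3 - 4/3


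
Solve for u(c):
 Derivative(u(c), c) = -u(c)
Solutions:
 u(c) = C1*exp(-c)


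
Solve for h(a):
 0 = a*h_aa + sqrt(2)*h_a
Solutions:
 h(a) = C1 + C2*a^(1 - sqrt(2))


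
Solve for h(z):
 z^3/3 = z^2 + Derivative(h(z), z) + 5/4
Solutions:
 h(z) = C1 + z^4/12 - z^3/3 - 5*z/4


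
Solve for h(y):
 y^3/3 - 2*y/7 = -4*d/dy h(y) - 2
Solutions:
 h(y) = C1 - y^4/48 + y^2/28 - y/2


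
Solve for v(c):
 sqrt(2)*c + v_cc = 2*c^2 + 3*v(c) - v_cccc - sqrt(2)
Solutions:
 v(c) = C1*exp(-sqrt(2)*c*sqrt(-1 + sqrt(13))/2) + C2*exp(sqrt(2)*c*sqrt(-1 + sqrt(13))/2) + C3*sin(sqrt(2)*c*sqrt(1 + sqrt(13))/2) + C4*cos(sqrt(2)*c*sqrt(1 + sqrt(13))/2) - 2*c^2/3 + sqrt(2)*c/3 - 4/9 + sqrt(2)/3


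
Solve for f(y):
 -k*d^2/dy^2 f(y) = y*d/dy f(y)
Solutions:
 f(y) = C1 + C2*sqrt(k)*erf(sqrt(2)*y*sqrt(1/k)/2)


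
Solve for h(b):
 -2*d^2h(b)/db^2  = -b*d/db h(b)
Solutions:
 h(b) = C1 + C2*erfi(b/2)


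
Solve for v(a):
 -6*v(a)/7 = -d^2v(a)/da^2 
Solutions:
 v(a) = C1*exp(-sqrt(42)*a/7) + C2*exp(sqrt(42)*a/7)


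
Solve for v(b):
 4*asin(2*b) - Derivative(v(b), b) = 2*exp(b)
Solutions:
 v(b) = C1 + 4*b*asin(2*b) + 2*sqrt(1 - 4*b^2) - 2*exp(b)


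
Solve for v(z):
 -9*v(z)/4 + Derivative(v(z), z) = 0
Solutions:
 v(z) = C1*exp(9*z/4)


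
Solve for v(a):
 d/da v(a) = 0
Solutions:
 v(a) = C1


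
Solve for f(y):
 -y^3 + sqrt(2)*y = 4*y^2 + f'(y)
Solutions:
 f(y) = C1 - y^4/4 - 4*y^3/3 + sqrt(2)*y^2/2


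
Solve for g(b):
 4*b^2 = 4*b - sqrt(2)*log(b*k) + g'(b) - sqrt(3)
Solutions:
 g(b) = C1 + 4*b^3/3 - 2*b^2 + sqrt(2)*b*log(b*k) + b*(-sqrt(2) + sqrt(3))


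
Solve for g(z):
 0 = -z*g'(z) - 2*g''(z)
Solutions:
 g(z) = C1 + C2*erf(z/2)


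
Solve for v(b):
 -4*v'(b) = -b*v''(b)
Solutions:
 v(b) = C1 + C2*b^5


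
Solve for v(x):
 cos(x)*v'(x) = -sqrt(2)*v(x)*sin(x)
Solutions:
 v(x) = C1*cos(x)^(sqrt(2))


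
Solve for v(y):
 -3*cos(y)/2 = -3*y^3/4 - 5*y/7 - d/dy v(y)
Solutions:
 v(y) = C1 - 3*y^4/16 - 5*y^2/14 + 3*sin(y)/2


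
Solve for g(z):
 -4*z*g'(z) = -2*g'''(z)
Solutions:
 g(z) = C1 + Integral(C2*airyai(2^(1/3)*z) + C3*airybi(2^(1/3)*z), z)


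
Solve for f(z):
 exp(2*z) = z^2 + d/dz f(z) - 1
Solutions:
 f(z) = C1 - z^3/3 + z + exp(2*z)/2


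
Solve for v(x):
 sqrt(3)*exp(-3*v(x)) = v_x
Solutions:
 v(x) = log(C1 + 3*sqrt(3)*x)/3
 v(x) = log((-3^(1/3) - 3^(5/6)*I)*(C1 + sqrt(3)*x)^(1/3)/2)
 v(x) = log((-3^(1/3) + 3^(5/6)*I)*(C1 + sqrt(3)*x)^(1/3)/2)


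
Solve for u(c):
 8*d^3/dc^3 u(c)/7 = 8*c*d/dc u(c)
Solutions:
 u(c) = C1 + Integral(C2*airyai(7^(1/3)*c) + C3*airybi(7^(1/3)*c), c)


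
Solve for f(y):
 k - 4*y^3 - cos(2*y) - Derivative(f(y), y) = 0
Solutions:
 f(y) = C1 + k*y - y^4 - sin(2*y)/2


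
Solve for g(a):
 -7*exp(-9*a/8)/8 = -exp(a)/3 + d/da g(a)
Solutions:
 g(a) = C1 + exp(a)/3 + 7*exp(-9*a/8)/9


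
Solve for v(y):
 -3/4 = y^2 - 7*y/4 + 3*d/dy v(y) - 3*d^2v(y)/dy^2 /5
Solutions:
 v(y) = C1 + C2*exp(5*y) - y^3/9 + 9*y^2/40 - 4*y/25


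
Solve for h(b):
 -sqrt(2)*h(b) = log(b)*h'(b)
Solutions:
 h(b) = C1*exp(-sqrt(2)*li(b))


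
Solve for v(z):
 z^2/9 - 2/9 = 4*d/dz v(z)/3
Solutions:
 v(z) = C1 + z^3/36 - z/6


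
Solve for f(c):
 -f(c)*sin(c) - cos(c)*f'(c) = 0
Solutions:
 f(c) = C1*cos(c)


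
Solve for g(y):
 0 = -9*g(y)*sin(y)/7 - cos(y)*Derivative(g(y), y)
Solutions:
 g(y) = C1*cos(y)^(9/7)


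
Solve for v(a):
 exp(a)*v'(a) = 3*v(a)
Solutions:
 v(a) = C1*exp(-3*exp(-a))


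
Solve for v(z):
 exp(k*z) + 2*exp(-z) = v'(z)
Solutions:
 v(z) = C1 - 2*exp(-z) + exp(k*z)/k


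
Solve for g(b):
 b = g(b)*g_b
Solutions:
 g(b) = -sqrt(C1 + b^2)
 g(b) = sqrt(C1 + b^2)


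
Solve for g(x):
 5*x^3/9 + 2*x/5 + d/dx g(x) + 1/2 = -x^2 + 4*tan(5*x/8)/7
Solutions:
 g(x) = C1 - 5*x^4/36 - x^3/3 - x^2/5 - x/2 - 32*log(cos(5*x/8))/35


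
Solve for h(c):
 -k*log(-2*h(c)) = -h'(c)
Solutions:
 Integral(1/(log(-_y) + log(2)), (_y, h(c))) = C1 + c*k


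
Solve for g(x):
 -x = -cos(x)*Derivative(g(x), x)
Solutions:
 g(x) = C1 + Integral(x/cos(x), x)


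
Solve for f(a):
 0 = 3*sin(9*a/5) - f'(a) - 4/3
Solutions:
 f(a) = C1 - 4*a/3 - 5*cos(9*a/5)/3


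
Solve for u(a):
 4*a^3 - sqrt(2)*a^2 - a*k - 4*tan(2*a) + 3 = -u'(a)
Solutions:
 u(a) = C1 - a^4 + sqrt(2)*a^3/3 + a^2*k/2 - 3*a - 2*log(cos(2*a))


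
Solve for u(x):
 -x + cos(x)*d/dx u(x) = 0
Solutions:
 u(x) = C1 + Integral(x/cos(x), x)


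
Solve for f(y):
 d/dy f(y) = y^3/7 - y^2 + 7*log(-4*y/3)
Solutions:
 f(y) = C1 + y^4/28 - y^3/3 + 7*y*log(-y) + 7*y*(-log(3) - 1 + 2*log(2))


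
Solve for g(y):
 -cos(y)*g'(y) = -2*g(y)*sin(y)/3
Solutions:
 g(y) = C1/cos(y)^(2/3)


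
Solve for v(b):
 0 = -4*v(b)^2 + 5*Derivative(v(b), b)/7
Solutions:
 v(b) = -5/(C1 + 28*b)


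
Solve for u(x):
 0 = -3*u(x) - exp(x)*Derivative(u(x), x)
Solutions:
 u(x) = C1*exp(3*exp(-x))


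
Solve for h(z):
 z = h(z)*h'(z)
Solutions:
 h(z) = -sqrt(C1 + z^2)
 h(z) = sqrt(C1 + z^2)


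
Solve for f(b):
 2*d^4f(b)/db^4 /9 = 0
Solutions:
 f(b) = C1 + C2*b + C3*b^2 + C4*b^3


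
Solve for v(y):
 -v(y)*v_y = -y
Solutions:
 v(y) = -sqrt(C1 + y^2)
 v(y) = sqrt(C1 + y^2)


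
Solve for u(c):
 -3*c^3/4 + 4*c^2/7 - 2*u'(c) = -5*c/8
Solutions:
 u(c) = C1 - 3*c^4/32 + 2*c^3/21 + 5*c^2/32


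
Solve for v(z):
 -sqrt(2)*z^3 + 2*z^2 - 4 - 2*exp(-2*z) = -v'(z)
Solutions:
 v(z) = C1 + sqrt(2)*z^4/4 - 2*z^3/3 + 4*z - exp(-2*z)


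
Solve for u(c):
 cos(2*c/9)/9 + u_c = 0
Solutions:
 u(c) = C1 - sin(2*c/9)/2


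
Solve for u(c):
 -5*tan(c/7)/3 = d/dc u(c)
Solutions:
 u(c) = C1 + 35*log(cos(c/7))/3


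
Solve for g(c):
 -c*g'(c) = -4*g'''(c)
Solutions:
 g(c) = C1 + Integral(C2*airyai(2^(1/3)*c/2) + C3*airybi(2^(1/3)*c/2), c)


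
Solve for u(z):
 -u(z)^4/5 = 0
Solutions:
 u(z) = 0


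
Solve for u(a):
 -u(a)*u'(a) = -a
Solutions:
 u(a) = -sqrt(C1 + a^2)
 u(a) = sqrt(C1 + a^2)


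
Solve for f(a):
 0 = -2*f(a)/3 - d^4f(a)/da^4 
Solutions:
 f(a) = (C1*sin(6^(3/4)*a/6) + C2*cos(6^(3/4)*a/6))*exp(-6^(3/4)*a/6) + (C3*sin(6^(3/4)*a/6) + C4*cos(6^(3/4)*a/6))*exp(6^(3/4)*a/6)


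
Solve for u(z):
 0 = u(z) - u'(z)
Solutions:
 u(z) = C1*exp(z)


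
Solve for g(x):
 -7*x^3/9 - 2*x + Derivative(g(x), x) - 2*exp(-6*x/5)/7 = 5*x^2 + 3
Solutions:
 g(x) = C1 + 7*x^4/36 + 5*x^3/3 + x^2 + 3*x - 5*exp(-6*x/5)/21


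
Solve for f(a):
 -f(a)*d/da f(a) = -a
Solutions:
 f(a) = -sqrt(C1 + a^2)
 f(a) = sqrt(C1 + a^2)


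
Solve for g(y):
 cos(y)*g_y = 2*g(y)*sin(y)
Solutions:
 g(y) = C1/cos(y)^2


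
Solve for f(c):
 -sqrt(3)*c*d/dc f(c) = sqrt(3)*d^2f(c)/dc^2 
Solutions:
 f(c) = C1 + C2*erf(sqrt(2)*c/2)


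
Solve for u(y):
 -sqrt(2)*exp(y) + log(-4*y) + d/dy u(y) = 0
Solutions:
 u(y) = C1 - y*log(-y) + y*(1 - 2*log(2)) + sqrt(2)*exp(y)


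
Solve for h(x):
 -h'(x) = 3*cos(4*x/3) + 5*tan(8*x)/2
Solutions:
 h(x) = C1 + 5*log(cos(8*x))/16 - 9*sin(4*x/3)/4


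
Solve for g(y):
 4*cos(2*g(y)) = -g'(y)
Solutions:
 g(y) = -asin((C1 + exp(16*y))/(C1 - exp(16*y)))/2 + pi/2
 g(y) = asin((C1 + exp(16*y))/(C1 - exp(16*y)))/2


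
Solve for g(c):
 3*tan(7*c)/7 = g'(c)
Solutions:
 g(c) = C1 - 3*log(cos(7*c))/49


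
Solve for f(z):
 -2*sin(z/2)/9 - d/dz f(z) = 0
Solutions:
 f(z) = C1 + 4*cos(z/2)/9


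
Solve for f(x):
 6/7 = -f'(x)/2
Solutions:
 f(x) = C1 - 12*x/7


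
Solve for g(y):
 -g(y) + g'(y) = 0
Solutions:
 g(y) = C1*exp(y)


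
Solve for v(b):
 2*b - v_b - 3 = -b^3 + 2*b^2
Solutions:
 v(b) = C1 + b^4/4 - 2*b^3/3 + b^2 - 3*b


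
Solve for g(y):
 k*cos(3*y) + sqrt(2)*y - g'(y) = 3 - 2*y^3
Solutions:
 g(y) = C1 + k*sin(3*y)/3 + y^4/2 + sqrt(2)*y^2/2 - 3*y


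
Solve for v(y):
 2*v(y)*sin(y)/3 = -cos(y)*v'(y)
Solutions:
 v(y) = C1*cos(y)^(2/3)


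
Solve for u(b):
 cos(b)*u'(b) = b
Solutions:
 u(b) = C1 + Integral(b/cos(b), b)


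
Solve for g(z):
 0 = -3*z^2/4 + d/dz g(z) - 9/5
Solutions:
 g(z) = C1 + z^3/4 + 9*z/5


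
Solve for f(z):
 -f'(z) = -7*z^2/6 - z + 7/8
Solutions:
 f(z) = C1 + 7*z^3/18 + z^2/2 - 7*z/8


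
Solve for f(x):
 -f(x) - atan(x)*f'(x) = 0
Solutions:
 f(x) = C1*exp(-Integral(1/atan(x), x))


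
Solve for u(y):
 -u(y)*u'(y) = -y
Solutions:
 u(y) = -sqrt(C1 + y^2)
 u(y) = sqrt(C1 + y^2)


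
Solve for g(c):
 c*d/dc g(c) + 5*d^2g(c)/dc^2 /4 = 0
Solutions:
 g(c) = C1 + C2*erf(sqrt(10)*c/5)


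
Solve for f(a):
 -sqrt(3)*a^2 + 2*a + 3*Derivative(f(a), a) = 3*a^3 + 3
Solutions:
 f(a) = C1 + a^4/4 + sqrt(3)*a^3/9 - a^2/3 + a


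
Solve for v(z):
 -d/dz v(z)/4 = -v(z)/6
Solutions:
 v(z) = C1*exp(2*z/3)


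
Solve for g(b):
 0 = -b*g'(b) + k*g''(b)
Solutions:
 g(b) = C1 + C2*erf(sqrt(2)*b*sqrt(-1/k)/2)/sqrt(-1/k)


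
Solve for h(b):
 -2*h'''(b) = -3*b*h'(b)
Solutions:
 h(b) = C1 + Integral(C2*airyai(2^(2/3)*3^(1/3)*b/2) + C3*airybi(2^(2/3)*3^(1/3)*b/2), b)


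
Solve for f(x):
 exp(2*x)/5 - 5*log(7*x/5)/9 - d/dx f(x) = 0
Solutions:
 f(x) = C1 - 5*x*log(x)/9 + 5*x*(-log(7) + 1 + log(5))/9 + exp(2*x)/10


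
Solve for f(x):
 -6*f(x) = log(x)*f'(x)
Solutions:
 f(x) = C1*exp(-6*li(x))


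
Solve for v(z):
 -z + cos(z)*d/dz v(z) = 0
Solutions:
 v(z) = C1 + Integral(z/cos(z), z)


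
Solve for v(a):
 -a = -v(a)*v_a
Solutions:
 v(a) = -sqrt(C1 + a^2)
 v(a) = sqrt(C1 + a^2)


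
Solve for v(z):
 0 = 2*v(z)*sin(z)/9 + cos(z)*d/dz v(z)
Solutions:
 v(z) = C1*cos(z)^(2/9)


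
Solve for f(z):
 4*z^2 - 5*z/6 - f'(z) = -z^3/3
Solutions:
 f(z) = C1 + z^4/12 + 4*z^3/3 - 5*z^2/12


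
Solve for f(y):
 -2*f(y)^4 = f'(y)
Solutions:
 f(y) = (-3^(2/3) - 3*3^(1/6)*I)*(1/(C1 + 2*y))^(1/3)/6
 f(y) = (-3^(2/3) + 3*3^(1/6)*I)*(1/(C1 + 2*y))^(1/3)/6
 f(y) = (1/(C1 + 6*y))^(1/3)


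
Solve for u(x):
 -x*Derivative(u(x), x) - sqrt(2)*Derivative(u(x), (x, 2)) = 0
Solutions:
 u(x) = C1 + C2*erf(2^(1/4)*x/2)


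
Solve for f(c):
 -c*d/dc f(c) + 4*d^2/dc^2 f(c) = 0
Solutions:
 f(c) = C1 + C2*erfi(sqrt(2)*c/4)


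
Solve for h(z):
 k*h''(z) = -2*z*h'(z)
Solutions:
 h(z) = C1 + C2*sqrt(k)*erf(z*sqrt(1/k))


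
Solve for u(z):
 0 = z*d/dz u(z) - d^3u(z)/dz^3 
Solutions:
 u(z) = C1 + Integral(C2*airyai(z) + C3*airybi(z), z)


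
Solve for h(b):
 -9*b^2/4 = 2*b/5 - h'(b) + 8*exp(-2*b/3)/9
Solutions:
 h(b) = C1 + 3*b^3/4 + b^2/5 - 4*exp(-2*b/3)/3


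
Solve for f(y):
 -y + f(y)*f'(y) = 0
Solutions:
 f(y) = -sqrt(C1 + y^2)
 f(y) = sqrt(C1 + y^2)


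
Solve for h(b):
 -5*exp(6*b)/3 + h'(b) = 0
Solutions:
 h(b) = C1 + 5*exp(6*b)/18


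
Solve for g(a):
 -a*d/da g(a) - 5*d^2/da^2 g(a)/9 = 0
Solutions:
 g(a) = C1 + C2*erf(3*sqrt(10)*a/10)


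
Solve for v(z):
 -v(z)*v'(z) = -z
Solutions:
 v(z) = -sqrt(C1 + z^2)
 v(z) = sqrt(C1 + z^2)


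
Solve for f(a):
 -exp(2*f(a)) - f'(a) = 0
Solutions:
 f(a) = log(-sqrt(-1/(C1 - a))) - log(2)/2
 f(a) = log(-1/(C1 - a))/2 - log(2)/2


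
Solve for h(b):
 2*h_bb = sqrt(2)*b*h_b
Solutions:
 h(b) = C1 + C2*erfi(2^(1/4)*b/2)


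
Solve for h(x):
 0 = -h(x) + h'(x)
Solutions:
 h(x) = C1*exp(x)


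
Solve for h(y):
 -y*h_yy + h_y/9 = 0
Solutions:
 h(y) = C1 + C2*y^(10/9)


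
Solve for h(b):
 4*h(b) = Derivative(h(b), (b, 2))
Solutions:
 h(b) = C1*exp(-2*b) + C2*exp(2*b)


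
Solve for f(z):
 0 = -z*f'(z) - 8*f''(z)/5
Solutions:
 f(z) = C1 + C2*erf(sqrt(5)*z/4)


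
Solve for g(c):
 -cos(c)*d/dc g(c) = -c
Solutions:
 g(c) = C1 + Integral(c/cos(c), c)


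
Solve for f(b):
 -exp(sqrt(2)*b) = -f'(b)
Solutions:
 f(b) = C1 + sqrt(2)*exp(sqrt(2)*b)/2


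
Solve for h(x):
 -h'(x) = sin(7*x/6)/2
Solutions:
 h(x) = C1 + 3*cos(7*x/6)/7


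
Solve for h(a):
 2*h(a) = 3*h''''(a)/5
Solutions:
 h(a) = C1*exp(-10^(1/4)*3^(3/4)*a/3) + C2*exp(10^(1/4)*3^(3/4)*a/3) + C3*sin(10^(1/4)*3^(3/4)*a/3) + C4*cos(10^(1/4)*3^(3/4)*a/3)


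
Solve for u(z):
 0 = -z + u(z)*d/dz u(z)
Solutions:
 u(z) = -sqrt(C1 + z^2)
 u(z) = sqrt(C1 + z^2)


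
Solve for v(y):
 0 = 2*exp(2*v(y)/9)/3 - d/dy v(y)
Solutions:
 v(y) = 9*log(-sqrt(-1/(C1 + 2*y))) - 9*log(2) + 9*log(6)/2 + 9*log(3)
 v(y) = 9*log(-1/(C1 + 2*y))/2 - 9*log(2) + 9*log(6)/2 + 9*log(3)


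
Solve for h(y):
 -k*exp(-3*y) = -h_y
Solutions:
 h(y) = C1 - k*exp(-3*y)/3


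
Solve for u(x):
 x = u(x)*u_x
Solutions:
 u(x) = -sqrt(C1 + x^2)
 u(x) = sqrt(C1 + x^2)


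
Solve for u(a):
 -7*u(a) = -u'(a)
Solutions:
 u(a) = C1*exp(7*a)


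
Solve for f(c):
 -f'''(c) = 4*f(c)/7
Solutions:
 f(c) = C3*exp(-14^(2/3)*c/7) + (C1*sin(14^(2/3)*sqrt(3)*c/14) + C2*cos(14^(2/3)*sqrt(3)*c/14))*exp(14^(2/3)*c/14)


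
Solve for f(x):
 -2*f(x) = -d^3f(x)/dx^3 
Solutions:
 f(x) = C3*exp(2^(1/3)*x) + (C1*sin(2^(1/3)*sqrt(3)*x/2) + C2*cos(2^(1/3)*sqrt(3)*x/2))*exp(-2^(1/3)*x/2)


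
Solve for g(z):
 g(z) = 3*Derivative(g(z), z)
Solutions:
 g(z) = C1*exp(z/3)


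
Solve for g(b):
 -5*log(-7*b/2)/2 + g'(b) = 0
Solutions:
 g(b) = C1 + 5*b*log(-b)/2 + 5*b*(-1 - log(2) + log(7))/2


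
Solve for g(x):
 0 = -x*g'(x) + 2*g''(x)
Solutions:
 g(x) = C1 + C2*erfi(x/2)


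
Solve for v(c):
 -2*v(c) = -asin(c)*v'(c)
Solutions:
 v(c) = C1*exp(2*Integral(1/asin(c), c))


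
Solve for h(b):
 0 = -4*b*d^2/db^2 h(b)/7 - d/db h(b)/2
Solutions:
 h(b) = C1 + C2*b^(1/8)


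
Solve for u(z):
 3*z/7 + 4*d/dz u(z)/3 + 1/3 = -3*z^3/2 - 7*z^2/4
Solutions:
 u(z) = C1 - 9*z^4/32 - 7*z^3/16 - 9*z^2/56 - z/4


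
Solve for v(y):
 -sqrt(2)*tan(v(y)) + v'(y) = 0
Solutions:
 v(y) = pi - asin(C1*exp(sqrt(2)*y))
 v(y) = asin(C1*exp(sqrt(2)*y))


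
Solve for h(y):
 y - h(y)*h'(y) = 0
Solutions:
 h(y) = -sqrt(C1 + y^2)
 h(y) = sqrt(C1 + y^2)


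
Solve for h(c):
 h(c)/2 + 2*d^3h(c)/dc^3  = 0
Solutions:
 h(c) = C3*exp(-2^(1/3)*c/2) + (C1*sin(2^(1/3)*sqrt(3)*c/4) + C2*cos(2^(1/3)*sqrt(3)*c/4))*exp(2^(1/3)*c/4)


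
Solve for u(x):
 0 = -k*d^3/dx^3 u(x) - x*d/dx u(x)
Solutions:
 u(x) = C1 + Integral(C2*airyai(x*(-1/k)^(1/3)) + C3*airybi(x*(-1/k)^(1/3)), x)


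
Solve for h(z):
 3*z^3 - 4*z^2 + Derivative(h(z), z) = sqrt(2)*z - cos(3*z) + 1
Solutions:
 h(z) = C1 - 3*z^4/4 + 4*z^3/3 + sqrt(2)*z^2/2 + z - sin(3*z)/3


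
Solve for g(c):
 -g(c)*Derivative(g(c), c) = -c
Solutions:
 g(c) = -sqrt(C1 + c^2)
 g(c) = sqrt(C1 + c^2)


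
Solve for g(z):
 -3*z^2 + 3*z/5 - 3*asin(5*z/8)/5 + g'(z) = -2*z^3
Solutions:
 g(z) = C1 - z^4/2 + z^3 - 3*z^2/10 + 3*z*asin(5*z/8)/5 + 3*sqrt(64 - 25*z^2)/25


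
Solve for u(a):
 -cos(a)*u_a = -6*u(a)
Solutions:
 u(a) = C1*(sin(a)^3 + 3*sin(a)^2 + 3*sin(a) + 1)/(sin(a)^3 - 3*sin(a)^2 + 3*sin(a) - 1)


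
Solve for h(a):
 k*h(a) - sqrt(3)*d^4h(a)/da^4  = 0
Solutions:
 h(a) = C1*exp(-3^(7/8)*a*k^(1/4)/3) + C2*exp(3^(7/8)*a*k^(1/4)/3) + C3*exp(-3^(7/8)*I*a*k^(1/4)/3) + C4*exp(3^(7/8)*I*a*k^(1/4)/3)


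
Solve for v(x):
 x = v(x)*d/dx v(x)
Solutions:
 v(x) = -sqrt(C1 + x^2)
 v(x) = sqrt(C1 + x^2)


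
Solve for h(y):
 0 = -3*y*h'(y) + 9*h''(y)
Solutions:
 h(y) = C1 + C2*erfi(sqrt(6)*y/6)


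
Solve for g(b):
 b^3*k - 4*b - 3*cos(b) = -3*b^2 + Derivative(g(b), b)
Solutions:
 g(b) = C1 + b^4*k/4 + b^3 - 2*b^2 - 3*sin(b)


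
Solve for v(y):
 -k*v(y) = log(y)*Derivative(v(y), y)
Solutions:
 v(y) = C1*exp(-k*li(y))


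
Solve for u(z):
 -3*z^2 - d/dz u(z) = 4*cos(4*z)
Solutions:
 u(z) = C1 - z^3 - sin(4*z)


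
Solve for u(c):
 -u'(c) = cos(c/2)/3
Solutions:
 u(c) = C1 - 2*sin(c/2)/3


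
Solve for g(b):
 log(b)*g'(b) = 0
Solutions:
 g(b) = C1


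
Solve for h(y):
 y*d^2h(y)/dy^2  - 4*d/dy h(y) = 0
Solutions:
 h(y) = C1 + C2*y^5


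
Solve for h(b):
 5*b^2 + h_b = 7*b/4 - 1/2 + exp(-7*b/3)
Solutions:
 h(b) = C1 - 5*b^3/3 + 7*b^2/8 - b/2 - 3*exp(-7*b/3)/7


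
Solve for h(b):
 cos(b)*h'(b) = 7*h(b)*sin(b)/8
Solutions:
 h(b) = C1/cos(b)^(7/8)


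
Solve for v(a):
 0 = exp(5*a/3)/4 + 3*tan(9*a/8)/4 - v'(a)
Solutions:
 v(a) = C1 + 3*exp(5*a/3)/20 - 2*log(cos(9*a/8))/3


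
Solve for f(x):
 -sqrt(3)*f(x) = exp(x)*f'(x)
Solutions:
 f(x) = C1*exp(sqrt(3)*exp(-x))


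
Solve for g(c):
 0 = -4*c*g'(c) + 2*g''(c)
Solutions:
 g(c) = C1 + C2*erfi(c)


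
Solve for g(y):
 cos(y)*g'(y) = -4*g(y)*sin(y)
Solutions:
 g(y) = C1*cos(y)^4


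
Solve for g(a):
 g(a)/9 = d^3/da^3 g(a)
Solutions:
 g(a) = C3*exp(3^(1/3)*a/3) + (C1*sin(3^(5/6)*a/6) + C2*cos(3^(5/6)*a/6))*exp(-3^(1/3)*a/6)


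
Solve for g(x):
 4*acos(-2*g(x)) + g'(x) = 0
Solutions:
 Integral(1/acos(-2*_y), (_y, g(x))) = C1 - 4*x


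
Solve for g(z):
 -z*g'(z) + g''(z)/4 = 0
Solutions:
 g(z) = C1 + C2*erfi(sqrt(2)*z)


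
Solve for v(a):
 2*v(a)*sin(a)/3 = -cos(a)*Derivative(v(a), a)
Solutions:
 v(a) = C1*cos(a)^(2/3)


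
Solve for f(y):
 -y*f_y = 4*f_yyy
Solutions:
 f(y) = C1 + Integral(C2*airyai(-2^(1/3)*y/2) + C3*airybi(-2^(1/3)*y/2), y)


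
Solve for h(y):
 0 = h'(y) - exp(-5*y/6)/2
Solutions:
 h(y) = C1 - 3*exp(-5*y/6)/5


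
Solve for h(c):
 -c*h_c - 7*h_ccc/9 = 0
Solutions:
 h(c) = C1 + Integral(C2*airyai(-21^(2/3)*c/7) + C3*airybi(-21^(2/3)*c/7), c)


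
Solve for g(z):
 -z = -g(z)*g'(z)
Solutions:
 g(z) = -sqrt(C1 + z^2)
 g(z) = sqrt(C1 + z^2)


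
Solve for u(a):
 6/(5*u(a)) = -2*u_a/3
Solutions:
 u(a) = -sqrt(C1 - 90*a)/5
 u(a) = sqrt(C1 - 90*a)/5


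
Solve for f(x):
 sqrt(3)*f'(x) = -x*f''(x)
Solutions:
 f(x) = C1 + C2*x^(1 - sqrt(3))


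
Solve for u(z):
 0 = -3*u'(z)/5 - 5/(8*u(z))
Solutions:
 u(z) = -sqrt(C1 - 75*z)/6
 u(z) = sqrt(C1 - 75*z)/6


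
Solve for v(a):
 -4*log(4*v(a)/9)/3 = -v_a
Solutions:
 -3*Integral(1/(log(_y) - 2*log(3) + 2*log(2)), (_y, v(a)))/4 = C1 - a


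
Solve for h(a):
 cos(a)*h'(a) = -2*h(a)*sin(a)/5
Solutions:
 h(a) = C1*cos(a)^(2/5)


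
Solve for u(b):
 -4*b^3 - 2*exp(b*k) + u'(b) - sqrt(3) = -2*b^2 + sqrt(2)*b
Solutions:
 u(b) = C1 + b^4 - 2*b^3/3 + sqrt(2)*b^2/2 + sqrt(3)*b + 2*exp(b*k)/k


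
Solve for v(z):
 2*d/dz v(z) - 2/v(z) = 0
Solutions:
 v(z) = -sqrt(C1 + 2*z)
 v(z) = sqrt(C1 + 2*z)


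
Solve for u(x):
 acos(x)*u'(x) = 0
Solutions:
 u(x) = C1


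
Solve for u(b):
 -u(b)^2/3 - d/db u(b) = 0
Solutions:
 u(b) = 3/(C1 + b)


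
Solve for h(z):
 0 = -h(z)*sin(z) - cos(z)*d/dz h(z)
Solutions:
 h(z) = C1*cos(z)


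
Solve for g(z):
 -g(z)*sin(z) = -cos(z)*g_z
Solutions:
 g(z) = C1/cos(z)


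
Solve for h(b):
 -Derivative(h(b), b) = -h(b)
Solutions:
 h(b) = C1*exp(b)


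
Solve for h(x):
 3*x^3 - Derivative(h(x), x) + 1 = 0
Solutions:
 h(x) = C1 + 3*x^4/4 + x


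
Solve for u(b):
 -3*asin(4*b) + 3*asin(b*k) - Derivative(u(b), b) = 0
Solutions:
 u(b) = C1 - 3*b*asin(4*b) - 3*sqrt(1 - 16*b^2)/4 + 3*Piecewise((b*asin(b*k) + sqrt(-b^2*k^2 + 1)/k, Ne(k, 0)), (0, True))


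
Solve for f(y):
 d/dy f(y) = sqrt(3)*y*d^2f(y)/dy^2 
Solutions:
 f(y) = C1 + C2*y^(sqrt(3)/3 + 1)


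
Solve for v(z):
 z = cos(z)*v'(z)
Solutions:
 v(z) = C1 + Integral(z/cos(z), z)


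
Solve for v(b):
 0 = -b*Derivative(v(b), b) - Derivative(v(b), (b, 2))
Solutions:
 v(b) = C1 + C2*erf(sqrt(2)*b/2)


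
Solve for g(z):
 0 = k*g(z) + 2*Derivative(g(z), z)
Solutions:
 g(z) = C1*exp(-k*z/2)


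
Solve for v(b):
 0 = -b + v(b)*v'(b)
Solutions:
 v(b) = -sqrt(C1 + b^2)
 v(b) = sqrt(C1 + b^2)


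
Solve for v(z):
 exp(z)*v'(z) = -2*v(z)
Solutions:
 v(z) = C1*exp(2*exp(-z))


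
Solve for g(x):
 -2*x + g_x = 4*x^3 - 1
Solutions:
 g(x) = C1 + x^4 + x^2 - x


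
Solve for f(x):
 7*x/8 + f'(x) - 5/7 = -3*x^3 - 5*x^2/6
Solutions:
 f(x) = C1 - 3*x^4/4 - 5*x^3/18 - 7*x^2/16 + 5*x/7


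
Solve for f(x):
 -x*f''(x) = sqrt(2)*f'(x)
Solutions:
 f(x) = C1 + C2*x^(1 - sqrt(2))


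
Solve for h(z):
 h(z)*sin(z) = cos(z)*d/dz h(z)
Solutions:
 h(z) = C1/cos(z)


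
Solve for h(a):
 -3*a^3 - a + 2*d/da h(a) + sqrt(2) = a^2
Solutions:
 h(a) = C1 + 3*a^4/8 + a^3/6 + a^2/4 - sqrt(2)*a/2


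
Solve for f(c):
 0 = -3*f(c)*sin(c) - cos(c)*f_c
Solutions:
 f(c) = C1*cos(c)^3


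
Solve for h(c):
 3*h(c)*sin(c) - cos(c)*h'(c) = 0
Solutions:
 h(c) = C1/cos(c)^3


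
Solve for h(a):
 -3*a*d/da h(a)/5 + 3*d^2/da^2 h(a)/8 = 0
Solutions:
 h(a) = C1 + C2*erfi(2*sqrt(5)*a/5)


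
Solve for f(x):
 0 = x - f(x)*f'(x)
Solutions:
 f(x) = -sqrt(C1 + x^2)
 f(x) = sqrt(C1 + x^2)


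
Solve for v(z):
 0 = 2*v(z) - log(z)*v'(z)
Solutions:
 v(z) = C1*exp(2*li(z))


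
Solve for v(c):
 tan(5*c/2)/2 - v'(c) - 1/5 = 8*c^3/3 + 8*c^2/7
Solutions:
 v(c) = C1 - 2*c^4/3 - 8*c^3/21 - c/5 - log(cos(5*c/2))/5


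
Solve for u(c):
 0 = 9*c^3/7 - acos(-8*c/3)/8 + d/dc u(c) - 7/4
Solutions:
 u(c) = C1 - 9*c^4/28 + c*acos(-8*c/3)/8 + 7*c/4 + sqrt(9 - 64*c^2)/64


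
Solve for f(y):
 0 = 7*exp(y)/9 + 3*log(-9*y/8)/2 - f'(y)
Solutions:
 f(y) = C1 + 3*y*log(-y)/2 + y*(-9*log(2)/2 - 3/2 + 3*log(3)) + 7*exp(y)/9


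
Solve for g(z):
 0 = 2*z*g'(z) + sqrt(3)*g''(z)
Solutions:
 g(z) = C1 + C2*erf(3^(3/4)*z/3)


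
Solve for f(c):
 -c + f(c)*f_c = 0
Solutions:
 f(c) = -sqrt(C1 + c^2)
 f(c) = sqrt(C1 + c^2)


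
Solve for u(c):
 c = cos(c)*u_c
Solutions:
 u(c) = C1 + Integral(c/cos(c), c)


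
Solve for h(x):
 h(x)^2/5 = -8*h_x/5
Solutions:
 h(x) = 8/(C1 + x)


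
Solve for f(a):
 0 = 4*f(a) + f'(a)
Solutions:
 f(a) = C1*exp(-4*a)


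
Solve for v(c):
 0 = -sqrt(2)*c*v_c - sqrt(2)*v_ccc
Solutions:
 v(c) = C1 + Integral(C2*airyai(-c) + C3*airybi(-c), c)


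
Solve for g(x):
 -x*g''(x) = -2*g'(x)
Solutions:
 g(x) = C1 + C2*x^3


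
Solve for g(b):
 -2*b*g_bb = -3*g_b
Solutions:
 g(b) = C1 + C2*b^(5/2)


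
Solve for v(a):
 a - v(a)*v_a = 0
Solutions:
 v(a) = -sqrt(C1 + a^2)
 v(a) = sqrt(C1 + a^2)


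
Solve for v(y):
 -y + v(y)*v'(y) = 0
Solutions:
 v(y) = -sqrt(C1 + y^2)
 v(y) = sqrt(C1 + y^2)


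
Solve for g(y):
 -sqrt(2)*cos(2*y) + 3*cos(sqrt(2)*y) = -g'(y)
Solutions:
 g(y) = C1 + sqrt(2)*sin(2*y)/2 - 3*sqrt(2)*sin(sqrt(2)*y)/2


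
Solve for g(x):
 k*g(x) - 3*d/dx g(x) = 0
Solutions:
 g(x) = C1*exp(k*x/3)


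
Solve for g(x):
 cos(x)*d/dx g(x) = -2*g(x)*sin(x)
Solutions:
 g(x) = C1*cos(x)^2


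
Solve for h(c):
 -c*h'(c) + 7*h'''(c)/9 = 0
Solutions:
 h(c) = C1 + Integral(C2*airyai(21^(2/3)*c/7) + C3*airybi(21^(2/3)*c/7), c)


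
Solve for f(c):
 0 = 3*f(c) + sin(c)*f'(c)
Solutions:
 f(c) = C1*(cos(c) + 1)^(3/2)/(cos(c) - 1)^(3/2)


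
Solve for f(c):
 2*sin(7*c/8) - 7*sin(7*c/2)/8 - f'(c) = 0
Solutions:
 f(c) = C1 - 16*cos(7*c/8)/7 + cos(7*c/2)/4


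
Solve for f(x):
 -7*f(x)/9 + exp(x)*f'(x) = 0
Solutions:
 f(x) = C1*exp(-7*exp(-x)/9)


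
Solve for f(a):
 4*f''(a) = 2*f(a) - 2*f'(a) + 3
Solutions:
 f(a) = C1*exp(-a) + C2*exp(a/2) - 3/2


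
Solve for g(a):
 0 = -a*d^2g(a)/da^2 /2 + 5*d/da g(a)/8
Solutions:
 g(a) = C1 + C2*a^(9/4)


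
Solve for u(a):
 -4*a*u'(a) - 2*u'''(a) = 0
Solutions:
 u(a) = C1 + Integral(C2*airyai(-2^(1/3)*a) + C3*airybi(-2^(1/3)*a), a)


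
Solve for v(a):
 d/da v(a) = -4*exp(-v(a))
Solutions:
 v(a) = log(C1 - 4*a)


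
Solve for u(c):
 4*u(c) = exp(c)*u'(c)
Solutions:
 u(c) = C1*exp(-4*exp(-c))


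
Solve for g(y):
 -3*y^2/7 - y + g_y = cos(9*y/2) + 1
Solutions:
 g(y) = C1 + y^3/7 + y^2/2 + y + 2*sin(9*y/2)/9


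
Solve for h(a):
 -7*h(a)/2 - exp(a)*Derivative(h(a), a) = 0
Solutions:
 h(a) = C1*exp(7*exp(-a)/2)


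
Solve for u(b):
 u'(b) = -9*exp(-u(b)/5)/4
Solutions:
 u(b) = 5*log(C1 - 9*b/20)


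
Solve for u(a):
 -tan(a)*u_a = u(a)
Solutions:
 u(a) = C1/sin(a)


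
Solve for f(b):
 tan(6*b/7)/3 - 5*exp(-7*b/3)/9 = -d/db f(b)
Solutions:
 f(b) = C1 - 7*log(tan(6*b/7)^2 + 1)/36 - 5*exp(-7*b/3)/21


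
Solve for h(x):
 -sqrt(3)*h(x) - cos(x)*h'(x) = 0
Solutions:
 h(x) = C1*(sin(x) - 1)^(sqrt(3)/2)/(sin(x) + 1)^(sqrt(3)/2)


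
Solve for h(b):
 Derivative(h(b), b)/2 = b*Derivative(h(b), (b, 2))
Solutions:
 h(b) = C1 + C2*b^(3/2)


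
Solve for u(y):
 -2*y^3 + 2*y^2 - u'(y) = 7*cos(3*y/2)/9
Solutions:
 u(y) = C1 - y^4/2 + 2*y^3/3 - 14*sin(3*y/2)/27


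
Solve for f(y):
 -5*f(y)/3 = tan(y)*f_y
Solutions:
 f(y) = C1/sin(y)^(5/3)


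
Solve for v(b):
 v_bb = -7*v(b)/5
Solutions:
 v(b) = C1*sin(sqrt(35)*b/5) + C2*cos(sqrt(35)*b/5)


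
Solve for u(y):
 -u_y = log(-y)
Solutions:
 u(y) = C1 - y*log(-y) + y


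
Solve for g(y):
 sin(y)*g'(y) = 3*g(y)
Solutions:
 g(y) = C1*(cos(y) - 1)^(3/2)/(cos(y) + 1)^(3/2)


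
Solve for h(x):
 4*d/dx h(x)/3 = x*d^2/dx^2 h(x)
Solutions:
 h(x) = C1 + C2*x^(7/3)


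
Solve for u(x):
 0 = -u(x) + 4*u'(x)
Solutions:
 u(x) = C1*exp(x/4)


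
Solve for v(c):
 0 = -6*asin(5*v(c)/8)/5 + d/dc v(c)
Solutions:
 Integral(1/asin(5*_y/8), (_y, v(c))) = C1 + 6*c/5


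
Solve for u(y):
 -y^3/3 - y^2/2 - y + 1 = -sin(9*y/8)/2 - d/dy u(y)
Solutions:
 u(y) = C1 + y^4/12 + y^3/6 + y^2/2 - y + 4*cos(9*y/8)/9


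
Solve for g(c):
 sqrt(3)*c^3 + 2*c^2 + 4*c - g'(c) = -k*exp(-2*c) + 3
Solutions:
 g(c) = C1 + sqrt(3)*c^4/4 + 2*c^3/3 + 2*c^2 - 3*c - k*exp(-2*c)/2


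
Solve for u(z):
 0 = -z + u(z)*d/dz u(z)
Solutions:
 u(z) = -sqrt(C1 + z^2)
 u(z) = sqrt(C1 + z^2)


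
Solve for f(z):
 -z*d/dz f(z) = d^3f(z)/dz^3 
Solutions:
 f(z) = C1 + Integral(C2*airyai(-z) + C3*airybi(-z), z)


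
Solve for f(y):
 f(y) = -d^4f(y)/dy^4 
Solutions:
 f(y) = (C1*sin(sqrt(2)*y/2) + C2*cos(sqrt(2)*y/2))*exp(-sqrt(2)*y/2) + (C3*sin(sqrt(2)*y/2) + C4*cos(sqrt(2)*y/2))*exp(sqrt(2)*y/2)


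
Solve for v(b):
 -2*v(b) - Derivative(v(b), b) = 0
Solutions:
 v(b) = C1*exp(-2*b)


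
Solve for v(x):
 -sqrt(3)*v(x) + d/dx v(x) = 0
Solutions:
 v(x) = C1*exp(sqrt(3)*x)


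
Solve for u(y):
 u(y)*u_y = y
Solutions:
 u(y) = -sqrt(C1 + y^2)
 u(y) = sqrt(C1 + y^2)


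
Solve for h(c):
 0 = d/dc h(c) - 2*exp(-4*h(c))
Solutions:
 h(c) = log(-I*(C1 + 8*c)^(1/4))
 h(c) = log(I*(C1 + 8*c)^(1/4))
 h(c) = log(-(C1 + 8*c)^(1/4))
 h(c) = log(C1 + 8*c)/4


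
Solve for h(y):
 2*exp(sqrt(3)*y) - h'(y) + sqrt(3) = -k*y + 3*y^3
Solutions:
 h(y) = C1 + k*y^2/2 - 3*y^4/4 + sqrt(3)*y + 2*sqrt(3)*exp(sqrt(3)*y)/3


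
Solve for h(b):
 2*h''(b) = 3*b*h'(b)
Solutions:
 h(b) = C1 + C2*erfi(sqrt(3)*b/2)


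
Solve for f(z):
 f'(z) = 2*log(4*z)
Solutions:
 f(z) = C1 + 2*z*log(z) - 2*z + z*log(16)


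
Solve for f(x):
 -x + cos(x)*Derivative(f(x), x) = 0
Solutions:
 f(x) = C1 + Integral(x/cos(x), x)


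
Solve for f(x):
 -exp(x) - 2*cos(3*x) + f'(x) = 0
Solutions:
 f(x) = C1 + exp(x) + 2*sin(3*x)/3


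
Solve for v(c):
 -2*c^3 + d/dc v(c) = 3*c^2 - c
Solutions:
 v(c) = C1 + c^4/2 + c^3 - c^2/2


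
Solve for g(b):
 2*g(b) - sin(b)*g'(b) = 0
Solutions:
 g(b) = C1*(cos(b) - 1)/(cos(b) + 1)


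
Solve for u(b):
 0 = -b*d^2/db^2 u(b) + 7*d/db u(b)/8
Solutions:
 u(b) = C1 + C2*b^(15/8)


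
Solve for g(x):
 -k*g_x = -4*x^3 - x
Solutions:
 g(x) = C1 + x^4/k + x^2/(2*k)


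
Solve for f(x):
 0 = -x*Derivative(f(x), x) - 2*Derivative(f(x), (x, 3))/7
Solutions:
 f(x) = C1 + Integral(C2*airyai(-2^(2/3)*7^(1/3)*x/2) + C3*airybi(-2^(2/3)*7^(1/3)*x/2), x)


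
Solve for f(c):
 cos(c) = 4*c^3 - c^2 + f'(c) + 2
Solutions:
 f(c) = C1 - c^4 + c^3/3 - 2*c + sin(c)


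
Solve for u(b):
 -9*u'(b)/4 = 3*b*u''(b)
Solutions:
 u(b) = C1 + C2*b^(1/4)


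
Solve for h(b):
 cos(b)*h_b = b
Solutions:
 h(b) = C1 + Integral(b/cos(b), b)


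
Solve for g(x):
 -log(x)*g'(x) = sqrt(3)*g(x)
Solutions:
 g(x) = C1*exp(-sqrt(3)*li(x))


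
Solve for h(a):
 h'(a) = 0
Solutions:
 h(a) = C1


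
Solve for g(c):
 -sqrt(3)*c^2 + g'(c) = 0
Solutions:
 g(c) = C1 + sqrt(3)*c^3/3


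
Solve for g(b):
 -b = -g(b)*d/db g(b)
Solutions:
 g(b) = -sqrt(C1 + b^2)
 g(b) = sqrt(C1 + b^2)


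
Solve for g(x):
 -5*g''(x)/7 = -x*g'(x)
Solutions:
 g(x) = C1 + C2*erfi(sqrt(70)*x/10)


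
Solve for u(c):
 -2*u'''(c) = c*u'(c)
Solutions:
 u(c) = C1 + Integral(C2*airyai(-2^(2/3)*c/2) + C3*airybi(-2^(2/3)*c/2), c)


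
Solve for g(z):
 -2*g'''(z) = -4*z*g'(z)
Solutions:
 g(z) = C1 + Integral(C2*airyai(2^(1/3)*z) + C3*airybi(2^(1/3)*z), z)


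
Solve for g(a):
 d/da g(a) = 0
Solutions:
 g(a) = C1


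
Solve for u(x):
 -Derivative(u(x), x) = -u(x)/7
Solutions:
 u(x) = C1*exp(x/7)


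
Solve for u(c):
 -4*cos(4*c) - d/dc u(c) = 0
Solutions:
 u(c) = C1 - sin(4*c)


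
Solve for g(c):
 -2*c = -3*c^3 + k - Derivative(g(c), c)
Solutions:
 g(c) = C1 - 3*c^4/4 + c^2 + c*k


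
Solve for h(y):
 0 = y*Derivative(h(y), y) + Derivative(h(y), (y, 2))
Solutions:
 h(y) = C1 + C2*erf(sqrt(2)*y/2)


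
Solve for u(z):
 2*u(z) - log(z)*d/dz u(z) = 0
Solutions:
 u(z) = C1*exp(2*li(z))


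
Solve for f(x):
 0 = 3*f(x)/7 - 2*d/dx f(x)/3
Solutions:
 f(x) = C1*exp(9*x/14)


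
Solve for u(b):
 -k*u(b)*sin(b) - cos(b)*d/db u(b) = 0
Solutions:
 u(b) = C1*exp(k*log(cos(b)))


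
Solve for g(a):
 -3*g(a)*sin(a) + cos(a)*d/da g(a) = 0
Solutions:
 g(a) = C1/cos(a)^3


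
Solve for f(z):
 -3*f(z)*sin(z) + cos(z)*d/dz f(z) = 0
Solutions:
 f(z) = C1/cos(z)^3


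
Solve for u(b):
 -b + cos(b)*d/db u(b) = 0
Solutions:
 u(b) = C1 + Integral(b/cos(b), b)


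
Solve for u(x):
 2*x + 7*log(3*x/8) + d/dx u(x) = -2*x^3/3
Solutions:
 u(x) = C1 - x^4/6 - x^2 - 7*x*log(x) + x*log(2097152/2187) + 7*x


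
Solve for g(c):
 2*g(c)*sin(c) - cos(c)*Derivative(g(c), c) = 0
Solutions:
 g(c) = C1/cos(c)^2


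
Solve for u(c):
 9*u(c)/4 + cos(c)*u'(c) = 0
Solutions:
 u(c) = C1*(sin(c) - 1)^(9/8)/(sin(c) + 1)^(9/8)


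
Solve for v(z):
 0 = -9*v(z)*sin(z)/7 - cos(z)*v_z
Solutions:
 v(z) = C1*cos(z)^(9/7)


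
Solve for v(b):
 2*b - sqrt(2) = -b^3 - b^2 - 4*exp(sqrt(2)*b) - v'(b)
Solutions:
 v(b) = C1 - b^4/4 - b^3/3 - b^2 + sqrt(2)*b - 2*sqrt(2)*exp(sqrt(2)*b)


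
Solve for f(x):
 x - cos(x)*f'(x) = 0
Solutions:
 f(x) = C1 + Integral(x/cos(x), x)


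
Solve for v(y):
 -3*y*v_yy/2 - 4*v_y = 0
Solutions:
 v(y) = C1 + C2/y^(5/3)


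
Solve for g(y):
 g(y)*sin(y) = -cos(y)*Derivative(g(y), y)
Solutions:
 g(y) = C1*cos(y)


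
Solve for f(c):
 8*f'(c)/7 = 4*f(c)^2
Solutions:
 f(c) = -2/(C1 + 7*c)


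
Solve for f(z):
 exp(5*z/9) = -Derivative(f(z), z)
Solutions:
 f(z) = C1 - 9*exp(5*z/9)/5


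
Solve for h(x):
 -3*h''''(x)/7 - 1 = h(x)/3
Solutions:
 h(x) = (C1*sin(sqrt(6)*7^(1/4)*x/6) + C2*cos(sqrt(6)*7^(1/4)*x/6))*exp(-sqrt(6)*7^(1/4)*x/6) + (C3*sin(sqrt(6)*7^(1/4)*x/6) + C4*cos(sqrt(6)*7^(1/4)*x/6))*exp(sqrt(6)*7^(1/4)*x/6) - 3


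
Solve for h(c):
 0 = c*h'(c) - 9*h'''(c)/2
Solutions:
 h(c) = C1 + Integral(C2*airyai(6^(1/3)*c/3) + C3*airybi(6^(1/3)*c/3), c)


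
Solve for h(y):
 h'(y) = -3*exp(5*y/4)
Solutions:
 h(y) = C1 - 12*exp(5*y/4)/5


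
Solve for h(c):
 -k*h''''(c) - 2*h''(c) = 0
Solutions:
 h(c) = C1 + C2*c + C3*exp(-sqrt(2)*c*sqrt(-1/k)) + C4*exp(sqrt(2)*c*sqrt(-1/k))


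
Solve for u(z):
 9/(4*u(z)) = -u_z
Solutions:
 u(z) = -sqrt(C1 - 18*z)/2
 u(z) = sqrt(C1 - 18*z)/2


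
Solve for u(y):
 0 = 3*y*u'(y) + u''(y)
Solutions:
 u(y) = C1 + C2*erf(sqrt(6)*y/2)


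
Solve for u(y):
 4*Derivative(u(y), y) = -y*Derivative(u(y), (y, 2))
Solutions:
 u(y) = C1 + C2/y^3


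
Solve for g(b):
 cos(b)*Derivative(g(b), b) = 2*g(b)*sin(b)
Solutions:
 g(b) = C1/cos(b)^2


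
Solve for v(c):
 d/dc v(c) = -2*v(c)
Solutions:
 v(c) = C1*exp(-2*c)


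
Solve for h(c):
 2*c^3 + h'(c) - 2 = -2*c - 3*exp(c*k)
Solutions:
 h(c) = C1 - c^4/2 - c^2 + 2*c - 3*exp(c*k)/k


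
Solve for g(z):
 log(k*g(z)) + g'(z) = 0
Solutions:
 li(k*g(z))/k = C1 - z


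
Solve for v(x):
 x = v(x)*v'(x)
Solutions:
 v(x) = -sqrt(C1 + x^2)
 v(x) = sqrt(C1 + x^2)


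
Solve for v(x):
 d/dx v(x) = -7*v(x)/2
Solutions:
 v(x) = C1*exp(-7*x/2)


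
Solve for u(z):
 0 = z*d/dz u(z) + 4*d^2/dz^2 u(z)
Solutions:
 u(z) = C1 + C2*erf(sqrt(2)*z/4)


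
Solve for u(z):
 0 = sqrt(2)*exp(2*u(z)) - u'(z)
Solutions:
 u(z) = log(-sqrt(-1/(C1 + sqrt(2)*z))) - log(2)/2
 u(z) = log(-1/(C1 + sqrt(2)*z))/2 - log(2)/2


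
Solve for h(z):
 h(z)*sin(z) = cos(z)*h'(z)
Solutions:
 h(z) = C1/cos(z)


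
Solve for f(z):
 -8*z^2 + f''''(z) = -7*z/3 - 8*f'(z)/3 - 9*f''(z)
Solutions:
 f(z) = C1 + C2*exp(3^(1/3)*z*(-9/(4 + sqrt(259))^(1/3) + 3^(1/3)*(4 + sqrt(259))^(1/3))/6)*sin(3^(1/6)*z*(3*3^(2/3)/(4 + sqrt(259))^(1/3) + (4 + sqrt(259))^(1/3))/2) + C3*exp(3^(1/3)*z*(-9/(4 + sqrt(259))^(1/3) + 3^(1/3)*(4 + sqrt(259))^(1/3))/6)*cos(3^(1/6)*z*(3*3^(2/3)/(4 + sqrt(259))^(1/3) + (4 + sqrt(259))^(1/3))/2) + C4*exp(3^(1/3)*z*(-3^(1/3)*(4 + sqrt(259))^(1/3)/3 + 3/(4 + sqrt(259))^(1/3))) + z^3 - 169*z^2/16 + 4563*z/64


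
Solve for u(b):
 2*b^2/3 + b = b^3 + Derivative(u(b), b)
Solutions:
 u(b) = C1 - b^4/4 + 2*b^3/9 + b^2/2


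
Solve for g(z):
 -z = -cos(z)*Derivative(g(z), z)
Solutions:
 g(z) = C1 + Integral(z/cos(z), z)


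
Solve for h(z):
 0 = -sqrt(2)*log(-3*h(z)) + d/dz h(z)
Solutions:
 -sqrt(2)*Integral(1/(log(-_y) + log(3)), (_y, h(z)))/2 = C1 - z


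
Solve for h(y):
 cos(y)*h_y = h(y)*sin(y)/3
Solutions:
 h(y) = C1/cos(y)^(1/3)


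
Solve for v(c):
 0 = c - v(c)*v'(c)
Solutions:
 v(c) = -sqrt(C1 + c^2)
 v(c) = sqrt(C1 + c^2)


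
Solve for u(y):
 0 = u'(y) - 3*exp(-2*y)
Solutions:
 u(y) = C1 - 3*exp(-2*y)/2


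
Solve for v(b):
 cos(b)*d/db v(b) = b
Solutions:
 v(b) = C1 + Integral(b/cos(b), b)


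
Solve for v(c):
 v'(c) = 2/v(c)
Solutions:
 v(c) = -sqrt(C1 + 4*c)
 v(c) = sqrt(C1 + 4*c)


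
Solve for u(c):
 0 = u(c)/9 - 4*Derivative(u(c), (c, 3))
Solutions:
 u(c) = C3*exp(6^(1/3)*c/6) + (C1*sin(2^(1/3)*3^(5/6)*c/12) + C2*cos(2^(1/3)*3^(5/6)*c/12))*exp(-6^(1/3)*c/12)


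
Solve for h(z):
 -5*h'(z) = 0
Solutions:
 h(z) = C1


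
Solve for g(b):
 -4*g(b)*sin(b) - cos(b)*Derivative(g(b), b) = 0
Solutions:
 g(b) = C1*cos(b)^4


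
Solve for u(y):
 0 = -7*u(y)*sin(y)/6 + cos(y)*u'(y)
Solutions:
 u(y) = C1/cos(y)^(7/6)


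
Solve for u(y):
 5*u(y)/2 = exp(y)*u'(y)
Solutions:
 u(y) = C1*exp(-5*exp(-y)/2)


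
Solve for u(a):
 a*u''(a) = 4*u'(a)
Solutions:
 u(a) = C1 + C2*a^5


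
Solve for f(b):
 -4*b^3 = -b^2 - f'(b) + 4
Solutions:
 f(b) = C1 + b^4 - b^3/3 + 4*b


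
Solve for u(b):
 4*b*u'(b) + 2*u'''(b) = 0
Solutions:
 u(b) = C1 + Integral(C2*airyai(-2^(1/3)*b) + C3*airybi(-2^(1/3)*b), b)


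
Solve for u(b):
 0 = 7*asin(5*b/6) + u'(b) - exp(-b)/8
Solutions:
 u(b) = C1 - 7*b*asin(5*b/6) - 7*sqrt(36 - 25*b^2)/5 - exp(-b)/8


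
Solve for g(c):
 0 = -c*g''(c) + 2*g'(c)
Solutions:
 g(c) = C1 + C2*c^3


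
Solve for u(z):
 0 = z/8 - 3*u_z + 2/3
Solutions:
 u(z) = C1 + z^2/48 + 2*z/9


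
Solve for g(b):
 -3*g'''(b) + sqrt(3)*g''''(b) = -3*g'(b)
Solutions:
 g(b) = C1 + C2*exp(b*(2*2^(1/3)*3^(2/3)/(3*sqrt(15) + 7*sqrt(3))^(1/3) + 2^(2/3)*3^(1/3)*(3*sqrt(15) + 7*sqrt(3))^(1/3) + 4*sqrt(3))/12)*sin(2^(1/3)*3^(1/6)*b*(-2^(1/3)*3^(2/3)*(3*sqrt(15) + 7*sqrt(3))^(1/3) + 6/(3*sqrt(15) + 7*sqrt(3))^(1/3))/12) + C3*exp(b*(2*2^(1/3)*3^(2/3)/(3*sqrt(15) + 7*sqrt(3))^(1/3) + 2^(2/3)*3^(1/3)*(3*sqrt(15) + 7*sqrt(3))^(1/3) + 4*sqrt(3))/12)*cos(2^(1/3)*3^(1/6)*b*(-2^(1/3)*3^(2/3)*(3*sqrt(15) + 7*sqrt(3))^(1/3) + 6/(3*sqrt(15) + 7*sqrt(3))^(1/3))/12) + C4*exp(b*(-2^(2/3)*3^(1/3)*(3*sqrt(15) + 7*sqrt(3))^(1/3) - 2*2^(1/3)*3^(2/3)/(3*sqrt(15) + 7*sqrt(3))^(1/3) + 2*sqrt(3))/6)


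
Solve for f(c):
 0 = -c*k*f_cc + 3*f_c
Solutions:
 f(c) = C1 + c^(((re(k) + 3)*re(k) + im(k)^2)/(re(k)^2 + im(k)^2))*(C2*sin(3*log(c)*Abs(im(k))/(re(k)^2 + im(k)^2)) + C3*cos(3*log(c)*im(k)/(re(k)^2 + im(k)^2)))


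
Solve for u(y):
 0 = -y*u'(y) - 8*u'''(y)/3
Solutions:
 u(y) = C1 + Integral(C2*airyai(-3^(1/3)*y/2) + C3*airybi(-3^(1/3)*y/2), y)


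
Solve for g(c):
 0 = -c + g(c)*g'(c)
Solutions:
 g(c) = -sqrt(C1 + c^2)
 g(c) = sqrt(C1 + c^2)


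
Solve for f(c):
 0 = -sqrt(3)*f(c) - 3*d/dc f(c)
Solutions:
 f(c) = C1*exp(-sqrt(3)*c/3)


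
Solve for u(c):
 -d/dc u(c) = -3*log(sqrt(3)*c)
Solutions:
 u(c) = C1 + 3*c*log(c) - 3*c + 3*c*log(3)/2


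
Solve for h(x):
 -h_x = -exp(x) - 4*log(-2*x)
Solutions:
 h(x) = C1 + 4*x*log(-x) + 4*x*(-1 + log(2)) + exp(x)


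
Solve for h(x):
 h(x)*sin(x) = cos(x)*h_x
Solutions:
 h(x) = C1/cos(x)


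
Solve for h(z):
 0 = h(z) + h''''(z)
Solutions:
 h(z) = (C1*sin(sqrt(2)*z/2) + C2*cos(sqrt(2)*z/2))*exp(-sqrt(2)*z/2) + (C3*sin(sqrt(2)*z/2) + C4*cos(sqrt(2)*z/2))*exp(sqrt(2)*z/2)


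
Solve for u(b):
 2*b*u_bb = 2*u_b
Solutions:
 u(b) = C1 + C2*b^2


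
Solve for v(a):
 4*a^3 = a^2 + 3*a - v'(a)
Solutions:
 v(a) = C1 - a^4 + a^3/3 + 3*a^2/2


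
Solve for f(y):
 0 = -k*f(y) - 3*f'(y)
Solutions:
 f(y) = C1*exp(-k*y/3)
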